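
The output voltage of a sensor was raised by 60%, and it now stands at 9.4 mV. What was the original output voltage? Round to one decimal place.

5.9 mV

The overall multiplier applied was 1.6.
So the original output voltage was 9.4 ÷ 1.6 ≈ 5.9 mV.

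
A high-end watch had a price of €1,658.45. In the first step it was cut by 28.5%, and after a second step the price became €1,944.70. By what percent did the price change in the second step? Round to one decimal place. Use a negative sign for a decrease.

After the first step: €1,658.45 × 0.715 = €1185.79175.
Second-step multiplier: €1,944.70 ÷ €1185.79175 ≈ 1.64.
That is a change of 64.0%.

64.0%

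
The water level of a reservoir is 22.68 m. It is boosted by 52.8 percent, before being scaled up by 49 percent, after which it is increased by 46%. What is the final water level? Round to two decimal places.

75.39 m

After the 52.8% increase: 22.68 × 1.528 = 34.65504.
49% increase: 34.65504 × 1.49 = 51.6360096.
After the 46% increase: 51.6360096 × 1.46 = 75.388574016 ≈ 75.39.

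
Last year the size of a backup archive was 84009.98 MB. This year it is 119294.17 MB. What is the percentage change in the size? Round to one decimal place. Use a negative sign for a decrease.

42.0%

Change: 119294.17 − 84009.98 = 35284.19.
Relative to the original: 35284.19 ÷ 84009.98 ≈ 42.0%.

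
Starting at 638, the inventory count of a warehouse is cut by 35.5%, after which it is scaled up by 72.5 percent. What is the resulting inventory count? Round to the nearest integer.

710

35.5% decrease: 638 × 0.645 = 411.51.
After the 72.5% increase: 411.51 × 1.725 = 709.85475 ≈ 710.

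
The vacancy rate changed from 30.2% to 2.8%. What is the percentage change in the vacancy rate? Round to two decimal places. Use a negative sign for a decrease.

-90.73%

The change is 2.8 − 30.2 = -27.4 percentage points.
Relative to the original 30.2%, that is -27.4 ÷ 30.2 ≈ -90.73%.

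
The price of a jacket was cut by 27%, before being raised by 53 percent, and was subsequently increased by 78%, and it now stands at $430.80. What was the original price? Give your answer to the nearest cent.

The overall multiplier applied was 0.73 × 1.53 × 1.78 = 1.988082.
So the original price was $430.80 ÷ 1.988082 ≈ $216.69.

$216.69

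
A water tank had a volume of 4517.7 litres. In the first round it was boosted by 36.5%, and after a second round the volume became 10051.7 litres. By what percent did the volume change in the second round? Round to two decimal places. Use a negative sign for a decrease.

After the first round: 4517.7 × 1.365 = 6166.6605.
Second-round multiplier: 10051.7 ÷ 6166.6605 ≈ 1.630007.
That is a change of 63.00%.

63.00%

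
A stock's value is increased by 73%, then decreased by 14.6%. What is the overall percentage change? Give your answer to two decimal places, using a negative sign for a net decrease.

47.74%

A 73% increase multiplies by 1.73.
Then a 14.6% decrease: 1.73 × 0.854 = 1.47742.
Overall factor 1.47742, i.e. 47.74%.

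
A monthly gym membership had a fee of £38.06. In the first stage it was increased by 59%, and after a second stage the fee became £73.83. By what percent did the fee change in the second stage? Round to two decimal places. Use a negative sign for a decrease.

After the first stage: £38.06 × 1.59 = £60.5154.
Second-stage multiplier: £73.83 ÷ £60.5154 ≈ 1.22002.
That is a change of 22.00%.

22.00%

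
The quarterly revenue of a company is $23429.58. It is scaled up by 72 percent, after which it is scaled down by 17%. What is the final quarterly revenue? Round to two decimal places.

Each change multiplies by a factor: 1.72 × 0.83 = 1.4276.
$23429.58 × 1.4276 = $33448.068408 ≈ $33448.07.

$33448.07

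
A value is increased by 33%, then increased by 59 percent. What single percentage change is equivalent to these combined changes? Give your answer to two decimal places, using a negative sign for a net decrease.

111.47%

The combined multiplier is 1.33 × 1.59 = 2.1147.
That corresponds to an increase of 111.47%.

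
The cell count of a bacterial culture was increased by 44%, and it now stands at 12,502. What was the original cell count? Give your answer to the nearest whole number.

The overall multiplier applied was 1.44.
So the original cell count was 12,502 ÷ 1.44 ≈ 8,682.

8,682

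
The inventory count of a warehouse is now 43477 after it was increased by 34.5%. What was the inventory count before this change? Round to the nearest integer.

32325

The overall multiplier applied was 1.345.
So the original inventory count was 43477 ÷ 1.345 ≈ 32325.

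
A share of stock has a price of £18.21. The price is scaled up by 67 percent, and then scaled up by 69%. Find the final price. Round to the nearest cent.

Each change multiplies by a factor: 1.67 × 1.69 = 2.8223.
£18.21 × 2.8223 = £51.394083 ≈ £51.39.

£51.39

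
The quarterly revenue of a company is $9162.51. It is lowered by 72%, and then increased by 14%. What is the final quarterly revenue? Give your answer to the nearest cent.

$2924.67

Apply the 72% decrease: $9162.51 × 0.28 = $2565.5028.
After the 14% increase: $2565.5028 × 1.14 = $2924.673192 ≈ $2924.67.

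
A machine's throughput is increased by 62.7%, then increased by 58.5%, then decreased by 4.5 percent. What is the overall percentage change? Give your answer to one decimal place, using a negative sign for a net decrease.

146.3%

A 62.7% increase multiplies by 1.627.
Then a 58.5% increase: 1.627 × 1.585 = 2.578795.
Then a 4.5% decrease: 2.578795 × 0.955 = 2.462749225.
Overall factor 2.462749225, i.e. 146.3%.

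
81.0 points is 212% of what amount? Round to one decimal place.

38.2 points

81.0 points ÷ 2.12 ≈ 38.2 points.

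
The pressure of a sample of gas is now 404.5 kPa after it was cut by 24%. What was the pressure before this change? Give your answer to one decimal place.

The overall multiplier applied was 0.76.
So the original pressure was 404.5 ÷ 0.76 ≈ 532.2 kPa.

532.2 kPa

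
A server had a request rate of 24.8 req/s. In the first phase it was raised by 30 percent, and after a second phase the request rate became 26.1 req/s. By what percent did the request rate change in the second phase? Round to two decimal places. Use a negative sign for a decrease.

After the first phase: 24.8 × 1.3 = 32.24.
Second-phase multiplier: 26.1 ÷ 32.24 ≈ 0.809553.
That is a change of -19.04%.

-19.04%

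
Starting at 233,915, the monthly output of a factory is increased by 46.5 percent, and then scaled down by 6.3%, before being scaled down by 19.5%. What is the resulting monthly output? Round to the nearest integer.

258,483

Each change multiplies by a factor: 1.465 × 0.937 × 0.805 = 1.105027525.
233,915 × 1.105027525 = 258482.513510375 ≈ 258,483.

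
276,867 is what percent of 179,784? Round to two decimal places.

154.00%

276,867 ÷ 179,784 ≈ 154.00%.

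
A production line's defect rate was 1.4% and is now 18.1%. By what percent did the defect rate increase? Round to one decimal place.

The change is 18.1 − 1.4 = 16.7 percentage points.
Relative to the original 1.4%, that is 16.7 ÷ 1.4 ≈ 1192.9%.
So the defect rate rose by 1192.9%.

1192.9%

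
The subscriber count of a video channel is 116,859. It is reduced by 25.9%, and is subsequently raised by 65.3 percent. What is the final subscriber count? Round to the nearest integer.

143,137

Each change multiplies by a factor: 0.741 × 1.653 = 1.224873.
116,859 × 1.224873 = 143137.433907 ≈ 143,137.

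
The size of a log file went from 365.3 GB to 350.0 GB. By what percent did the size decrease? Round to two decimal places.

Change: 350.0 − 365.3 = -15.3.
Relative to the original: -15.3 ÷ 365.3 ≈ -4.19%.
So the size decreased by 4.19%.

4.19%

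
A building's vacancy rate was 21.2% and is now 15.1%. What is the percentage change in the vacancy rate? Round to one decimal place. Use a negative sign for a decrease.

-28.8%

The change is 15.1 − 21.2 = -6.1 percentage points.
Relative to the original 21.2%, that is -6.1 ÷ 21.2 ≈ -28.8%.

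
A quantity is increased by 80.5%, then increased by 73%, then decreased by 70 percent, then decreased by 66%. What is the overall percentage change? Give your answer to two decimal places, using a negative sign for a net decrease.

-68.15%

An 80.5% increase multiplies by 1.805.
Then a 73% increase: 1.805 × 1.73 = 3.12265.
Then a 70% decrease: 3.12265 × 0.3 = 0.936795.
Then a 66% decrease: 0.936795 × 0.34 = 0.3185103.
Overall factor 0.3185103, i.e. -68.15%.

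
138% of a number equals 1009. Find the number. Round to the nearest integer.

731

1009 ÷ 1.38 ≈ 731.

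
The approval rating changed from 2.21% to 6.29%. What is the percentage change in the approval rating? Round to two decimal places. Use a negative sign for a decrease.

The change is 6.29 − 2.21 = 4.08 percentage points.
Relative to the original 2.21%, that is 4.08 ÷ 2.21 ≈ 184.62%.

184.62%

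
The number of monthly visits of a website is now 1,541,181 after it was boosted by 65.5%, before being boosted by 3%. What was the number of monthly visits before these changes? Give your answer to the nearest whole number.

Undoing the 3% increase: 1,541,181 ÷ 1.03 ≈ 1496292.23301.
Undoing the 65.5% increase: 1496292.23301 ÷ 1.655 ≈ 904,104.

904,104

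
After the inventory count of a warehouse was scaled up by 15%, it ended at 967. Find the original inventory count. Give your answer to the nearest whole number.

The overall multiplier applied was 1.15.
So the original inventory count was 967 ÷ 1.15 ≈ 841.

841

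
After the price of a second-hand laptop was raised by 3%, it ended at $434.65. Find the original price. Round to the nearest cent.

$421.99

The overall multiplier applied was 1.03.
So the original price was $434.65 ÷ 1.03 ≈ $421.99.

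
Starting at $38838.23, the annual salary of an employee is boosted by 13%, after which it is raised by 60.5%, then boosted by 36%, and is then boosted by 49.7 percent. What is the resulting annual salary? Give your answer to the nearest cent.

$143408.08

Each change multiplies by a factor: 1.13 × 1.605 × 1.36 × 1.497 = 3.692446308.
$38838.23 × 3.692446308 = $143408.07897275484 ≈ $143408.08.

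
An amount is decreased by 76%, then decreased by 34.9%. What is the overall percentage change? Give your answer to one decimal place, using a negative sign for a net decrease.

-84.4%

A 76% decrease multiplies by 0.24.
Then a 34.9% decrease: 0.24 × 0.651 = 0.15624.
Overall factor 0.15624, i.e. -84.4%.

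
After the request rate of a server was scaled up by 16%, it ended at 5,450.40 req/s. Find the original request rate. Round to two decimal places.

The overall multiplier applied was 1.16.
So the original request rate was 5,450.40 ÷ 1.16 ≈ 4,698.62 req/s.

4,698.62 req/s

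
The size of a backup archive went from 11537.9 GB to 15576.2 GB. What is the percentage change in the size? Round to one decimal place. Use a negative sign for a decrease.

35.0%

Change: 15576.2 − 11537.9 = 4038.3.
Relative to the original: 4038.3 ÷ 11537.9 ≈ 35.0%.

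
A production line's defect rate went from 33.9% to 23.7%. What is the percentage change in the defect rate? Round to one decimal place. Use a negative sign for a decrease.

The change is 23.7 − 33.9 = -10.2 percentage points.
Relative to the original 33.9%, that is -10.2 ÷ 33.9 ≈ -30.1%.

-30.1%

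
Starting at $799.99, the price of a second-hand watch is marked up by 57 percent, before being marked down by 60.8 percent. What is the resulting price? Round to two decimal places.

After the 57% increase: $799.99 × 1.57 = $1255.9843.
60.8% decrease: $1255.9843 × 0.392 = $492.3458456 ≈ $492.35.

$492.35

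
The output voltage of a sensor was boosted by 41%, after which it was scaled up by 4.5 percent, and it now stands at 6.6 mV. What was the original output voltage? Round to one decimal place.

4.5 mV

Undoing the 4.5% increase: 6.6 ÷ 1.045 ≈ 6.315789.
Undoing the 41% increase: 6.315789 ÷ 1.41 ≈ 4.5 mV.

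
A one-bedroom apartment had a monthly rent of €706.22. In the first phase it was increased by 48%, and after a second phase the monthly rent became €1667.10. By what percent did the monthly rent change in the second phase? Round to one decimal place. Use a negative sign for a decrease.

59.5%

After the first phase: €706.22 × 1.48 = €1045.2056.
Second-phase multiplier: €1667.10 ÷ €1045.2056 ≈ 1.595.
That is a change of 59.5%.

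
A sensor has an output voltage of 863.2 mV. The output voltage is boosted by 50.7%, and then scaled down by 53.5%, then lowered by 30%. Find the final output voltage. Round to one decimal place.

423.4 mV

After the 50.7% increase: 863.2 × 1.507 = 1300.8424.
53.5% decrease: 1300.8424 × 0.465 = 604.891716.
Apply the 30% decrease: 604.891716 × 0.7 = 423.4242012 ≈ 423.4.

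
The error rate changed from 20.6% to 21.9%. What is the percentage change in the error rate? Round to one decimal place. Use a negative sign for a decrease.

6.3%

The change is 21.9 − 20.6 = 1.3 percentage points.
Relative to the original 20.6%, that is 1.3 ÷ 20.6 ≈ 6.3%.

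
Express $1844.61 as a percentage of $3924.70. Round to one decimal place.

$1844.61 ÷ $3924.70 ≈ 47.0%.

47.0%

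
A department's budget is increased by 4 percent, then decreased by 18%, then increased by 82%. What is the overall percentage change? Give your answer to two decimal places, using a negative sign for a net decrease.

55.21%

A 4% increase multiplies by 1.04.
Then an 18% decrease: 1.04 × 0.82 = 0.8528.
Then an 82% increase: 0.8528 × 1.82 = 1.552096.
Overall factor 1.552096, i.e. 55.21%.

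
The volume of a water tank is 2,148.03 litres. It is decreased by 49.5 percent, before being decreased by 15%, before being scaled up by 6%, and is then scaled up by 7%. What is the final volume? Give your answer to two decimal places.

49.5% decrease: 2,148.03 × 0.505 = 1084.75515.
Apply the 15% decrease: 1084.75515 × 0.85 = 922.0418775.
After the 6% increase: 922.0418775 × 1.06 = 977.36439015.
7% increase: 977.36439015 × 1.07 = 1045.7798974605 ≈ 1,045.78.

1,045.78 litres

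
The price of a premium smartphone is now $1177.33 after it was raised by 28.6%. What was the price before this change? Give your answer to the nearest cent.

$915.50

The overall multiplier applied was 1.286.
So the original price was $1177.33 ÷ 1.286 ≈ $915.50.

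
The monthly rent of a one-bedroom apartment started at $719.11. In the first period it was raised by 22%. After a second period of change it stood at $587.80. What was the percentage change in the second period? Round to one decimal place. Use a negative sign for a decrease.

-33.0%

After the first period: $719.11 × 1.22 = $877.3142.
Second-period multiplier: $587.80 ÷ $877.3142 ≈ 0.67.
That is a change of -33.0%.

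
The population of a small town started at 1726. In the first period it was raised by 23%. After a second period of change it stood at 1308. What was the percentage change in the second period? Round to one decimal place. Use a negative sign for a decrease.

After the first period: 1726 × 1.23 = 2122.98.
Second-period multiplier: 1308 ÷ 2122.98 ≈ 0.61612.
That is a change of -38.4%.

-38.4%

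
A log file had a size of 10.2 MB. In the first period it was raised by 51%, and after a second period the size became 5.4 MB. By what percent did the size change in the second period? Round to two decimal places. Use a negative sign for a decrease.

After the first period: 10.2 × 1.51 = 15.402.
Second-period multiplier: 5.4 ÷ 15.402 ≈ 0.350604.
That is a change of -64.94%.

-64.94%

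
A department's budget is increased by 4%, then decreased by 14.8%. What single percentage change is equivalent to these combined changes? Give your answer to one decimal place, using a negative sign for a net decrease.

-11.4%

The combined multiplier is 1.04 × 0.852 = 0.88608.
That corresponds to a decrease of 11.4%.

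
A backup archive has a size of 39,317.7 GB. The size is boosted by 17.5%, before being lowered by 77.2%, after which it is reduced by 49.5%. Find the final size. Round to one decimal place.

After the 17.5% increase: 39,317.7 × 1.175 = 46198.2975.
After the 77.2% decrease: 46198.2975 × 0.228 = 10533.21183.
49.5% decrease: 10533.21183 × 0.505 = 5319.27197415 ≈ 5,319.3.

5,319.3 GB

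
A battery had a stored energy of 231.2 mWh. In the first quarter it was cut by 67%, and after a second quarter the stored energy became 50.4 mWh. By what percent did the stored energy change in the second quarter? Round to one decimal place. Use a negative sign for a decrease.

-33.9%

After the first quarter: 231.2 × 0.33 = 76.296.
Second-quarter multiplier: 50.4 ÷ 76.296 ≈ 0.66059.
That is a change of -33.9%.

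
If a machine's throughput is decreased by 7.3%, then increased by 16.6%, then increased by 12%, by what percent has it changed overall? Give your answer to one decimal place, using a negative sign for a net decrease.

21.1%

A 7.3% decrease multiplies by 0.927.
Then a 16.6% increase: 0.927 × 1.166 = 1.080882.
Then a 12% increase: 1.080882 × 1.12 = 1.21058784.
Overall factor 1.21058784, i.e. 21.1%.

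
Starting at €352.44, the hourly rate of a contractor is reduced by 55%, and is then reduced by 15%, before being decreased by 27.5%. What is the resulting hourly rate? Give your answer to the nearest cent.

Each change multiplies by a factor: 0.45 × 0.85 × 0.725 = 0.2773125.
€352.44 × 0.2773125 = €97.7360175 ≈ €97.74.

€97.74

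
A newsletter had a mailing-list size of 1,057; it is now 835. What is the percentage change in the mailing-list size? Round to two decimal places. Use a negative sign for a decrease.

-21.00%

Change: 835 − 1,057 = -222.
Relative to the original: -222 ÷ 1,057 ≈ -21.00%.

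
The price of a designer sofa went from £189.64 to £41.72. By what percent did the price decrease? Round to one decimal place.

78.0%

Change: £41.72 − £189.64 = -£147.92.
Relative to the original: -£147.92 ÷ £189.64 ≈ -78.0%.
So the price decreased by 78.0%.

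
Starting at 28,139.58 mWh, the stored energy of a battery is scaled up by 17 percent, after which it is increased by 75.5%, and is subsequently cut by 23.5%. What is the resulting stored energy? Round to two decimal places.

44,202.01 mWh

After the 17% increase: 28,139.58 × 1.17 = 32923.3086.
75.5% increase: 32923.3086 × 1.755 = 57780.406593.
Apply the 23.5% decrease: 57780.406593 × 0.765 = 44202.011043645 ≈ 44,202.01.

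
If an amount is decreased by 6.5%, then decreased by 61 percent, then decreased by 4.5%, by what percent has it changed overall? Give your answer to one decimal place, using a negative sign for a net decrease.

A 6.5% decrease multiplies by 0.935.
Then a 61% decrease: 0.935 × 0.39 = 0.36465.
Then a 4.5% decrease: 0.36465 × 0.955 = 0.34824075.
Overall factor 0.34824075, i.e. -65.2%.

-65.2%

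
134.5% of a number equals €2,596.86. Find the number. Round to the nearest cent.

€1,930.75

€2,596.86 ÷ 1.345 ≈ €1,930.75.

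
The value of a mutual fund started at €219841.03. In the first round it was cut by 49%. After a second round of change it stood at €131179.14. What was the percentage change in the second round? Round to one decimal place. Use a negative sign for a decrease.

After the first round: €219841.03 × 0.51 = €112118.9253.
Second-round multiplier: €131179.14 ÷ €112118.9253 ≈ 1.17.
That is a change of 17.0%.

17.0%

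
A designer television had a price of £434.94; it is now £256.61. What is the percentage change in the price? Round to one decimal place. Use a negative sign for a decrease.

Change: £256.61 − £434.94 = -£178.33.
Relative to the original: -£178.33 ÷ £434.94 ≈ -41.0%.

-41.0%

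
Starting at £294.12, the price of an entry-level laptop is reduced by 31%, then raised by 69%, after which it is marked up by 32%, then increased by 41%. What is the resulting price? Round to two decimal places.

After the 31% decrease: £294.12 × 0.69 = £202.9428.
After the 69% increase: £202.9428 × 1.69 = £342.973332.
32% increase: £342.973332 × 1.32 = £452.72479824.
After the 41% increase: £452.72479824 × 1.41 = £638.3419655184 ≈ £638.34.

£638.34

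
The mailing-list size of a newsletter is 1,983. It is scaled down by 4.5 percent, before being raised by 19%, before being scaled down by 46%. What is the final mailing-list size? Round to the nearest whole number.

1,217

Apply the 4.5% decrease: 1,983 × 0.955 = 1893.765.
Apply the 19% increase: 1893.765 × 1.19 = 2253.58035.
After the 46% decrease: 2253.58035 × 0.54 = 1216.933389 ≈ 1,217.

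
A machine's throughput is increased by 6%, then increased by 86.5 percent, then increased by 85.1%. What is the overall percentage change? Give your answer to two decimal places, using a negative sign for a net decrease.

265.92%

A 6% increase multiplies by 1.06.
Then an 86.5% increase: 1.06 × 1.865 = 1.9769.
Then an 85.1% increase: 1.9769 × 1.851 = 3.6592419.
Overall factor 3.6592419, i.e. 265.92%.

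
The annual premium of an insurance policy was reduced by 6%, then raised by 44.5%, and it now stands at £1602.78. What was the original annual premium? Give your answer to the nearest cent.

Undoing the 44.5% increase: £1602.78 ÷ 1.445 ≈ £1109.190311.
Undoing the 6% decrease: £1109.190311 ÷ 0.94 ≈ £1179.99.

£1179.99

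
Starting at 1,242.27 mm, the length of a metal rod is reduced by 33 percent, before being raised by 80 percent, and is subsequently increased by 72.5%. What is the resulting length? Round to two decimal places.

2,584.36 mm

After the 33% decrease: 1,242.27 × 0.67 = 832.3209.
Apply the 80% increase: 832.3209 × 1.8 = 1498.17762.
After the 72.5% increase: 1498.17762 × 1.725 = 2584.3563945 ≈ 2,584.36.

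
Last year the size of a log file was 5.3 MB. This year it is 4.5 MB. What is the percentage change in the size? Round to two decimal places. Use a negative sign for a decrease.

Change: 4.5 − 5.3 = -0.8.
Relative to the original: -0.8 ÷ 5.3 ≈ -15.09%.

-15.09%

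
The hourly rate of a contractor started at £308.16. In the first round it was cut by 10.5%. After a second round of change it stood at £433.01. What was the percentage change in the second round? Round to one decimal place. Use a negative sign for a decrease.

57.0%

After the first round: £308.16 × 0.895 = £275.8032.
Second-round multiplier: £433.01 ÷ £275.8032 ≈ 1.57.
That is a change of 57.0%.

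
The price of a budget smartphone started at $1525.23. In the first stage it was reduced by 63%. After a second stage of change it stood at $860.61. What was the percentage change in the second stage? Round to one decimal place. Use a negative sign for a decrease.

52.5%

After the first stage: $1525.23 × 0.37 = $564.3351.
Second-stage multiplier: $860.61 ÷ $564.3351 ≈ 1.525.
That is a change of 52.5%.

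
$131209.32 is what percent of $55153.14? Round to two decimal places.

237.90%

$131209.32 ÷ $55153.14 ≈ 237.90%.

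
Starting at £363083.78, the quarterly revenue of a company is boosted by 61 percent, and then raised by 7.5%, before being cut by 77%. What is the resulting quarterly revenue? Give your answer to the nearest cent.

61% increase: £363083.78 × 1.61 = £584564.8858.
After the 7.5% increase: £584564.8858 × 1.075 = £628407.252235.
After the 77% decrease: £628407.252235 × 0.23 = £144533.66801405 ≈ £144533.67.

£144533.67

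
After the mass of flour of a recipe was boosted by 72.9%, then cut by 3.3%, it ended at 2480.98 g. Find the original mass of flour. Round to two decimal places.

1483.89 g

Undoing the 3.3% decrease: 2480.98 ÷ 0.967 ≈ 2565.646329.
Undoing the 72.9% increase: 2565.646329 ÷ 1.729 ≈ 1483.89 g.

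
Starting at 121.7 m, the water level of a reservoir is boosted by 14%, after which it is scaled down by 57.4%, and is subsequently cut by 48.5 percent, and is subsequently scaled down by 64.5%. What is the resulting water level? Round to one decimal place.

10.8 m

14% increase: 121.7 × 1.14 = 138.738.
Apply the 57.4% decrease: 138.738 × 0.426 = 59.102388.
48.5% decrease: 59.102388 × 0.515 = 30.43772982.
64.5% decrease: 30.43772982 × 0.355 = 10.8053940861 ≈ 10.8.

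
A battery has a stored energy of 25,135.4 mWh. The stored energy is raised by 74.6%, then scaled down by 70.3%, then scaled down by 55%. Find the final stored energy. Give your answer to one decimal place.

5,865.4 mWh

After the 74.6% increase: 25,135.4 × 1.746 = 43886.4084.
Apply the 70.3% decrease: 43886.4084 × 0.297 = 13034.2632948.
Apply the 55% decrease: 13034.2632948 × 0.45 = 5865.41848266 ≈ 5,865.4.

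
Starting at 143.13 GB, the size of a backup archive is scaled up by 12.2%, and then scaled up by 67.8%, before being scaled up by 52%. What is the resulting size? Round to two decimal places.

Each change multiplies by a factor: 1.122 × 1.678 × 1.52 = 2.86172832.
143.13 × 2.86172832 = 409.5991744416 ≈ 409.60.

409.60 GB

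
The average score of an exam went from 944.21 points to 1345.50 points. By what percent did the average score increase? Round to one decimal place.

42.5%

Change: 1345.50 − 944.21 = 401.29.
Relative to the original: 401.29 ÷ 944.21 ≈ 42.5%.
So the average score increased by 42.5%.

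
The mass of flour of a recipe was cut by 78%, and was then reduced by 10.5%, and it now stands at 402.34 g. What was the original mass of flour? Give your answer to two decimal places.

2043.37 g

The overall multiplier applied was 0.22 × 0.895 = 0.1969.
So the original mass of flour was 402.34 ÷ 0.1969 ≈ 2043.37 g.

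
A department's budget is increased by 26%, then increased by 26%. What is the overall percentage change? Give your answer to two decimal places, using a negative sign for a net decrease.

58.76%

The combined multiplier is 1.26 × 1.26 = 1.5876.
That corresponds to an increase of 58.76%.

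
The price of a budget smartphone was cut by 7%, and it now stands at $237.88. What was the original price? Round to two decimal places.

$255.78

The overall multiplier applied was 0.93.
So the original price was $237.88 ÷ 0.93 ≈ $255.78.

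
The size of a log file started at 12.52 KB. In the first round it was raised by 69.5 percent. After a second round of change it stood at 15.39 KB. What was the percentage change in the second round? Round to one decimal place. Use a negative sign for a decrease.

After the first round: 12.52 × 1.695 = 21.2214.
Second-round multiplier: 15.39 ÷ 21.2214 ≈ 0.72521.
That is a change of -27.5%.

-27.5%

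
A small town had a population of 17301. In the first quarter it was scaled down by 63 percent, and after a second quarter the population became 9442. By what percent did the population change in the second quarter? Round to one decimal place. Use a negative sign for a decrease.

47.5%

After the first quarter: 17301 × 0.37 = 6401.37.
Second-quarter multiplier: 9442 ÷ 6401.37 ≈ 1.475.
That is a change of 47.5%.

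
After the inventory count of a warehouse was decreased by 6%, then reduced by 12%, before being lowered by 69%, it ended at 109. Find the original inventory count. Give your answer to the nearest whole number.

The overall multiplier applied was 0.94 × 0.88 × 0.31 = 0.256432.
So the original inventory count was 109 ÷ 0.256432 ≈ 425.

425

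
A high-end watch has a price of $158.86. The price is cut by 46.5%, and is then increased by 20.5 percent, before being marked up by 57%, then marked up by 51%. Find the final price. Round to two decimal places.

Each change multiplies by a factor: 0.535 × 1.205 × 1.57 × 1.51 = 1.5283310225.
$158.86 × 1.5283310225 = $242.79066623435 ≈ $242.79.

$242.79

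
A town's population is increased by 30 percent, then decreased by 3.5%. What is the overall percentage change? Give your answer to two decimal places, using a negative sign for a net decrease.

25.45%

A 30% increase multiplies by 1.3.
Then a 3.5% decrease: 1.3 × 0.965 = 1.2545.
Overall factor 1.2545, i.e. 25.45%.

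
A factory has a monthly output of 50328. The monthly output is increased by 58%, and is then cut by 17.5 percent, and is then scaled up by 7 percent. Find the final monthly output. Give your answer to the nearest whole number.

Apply the 58% increase: 50328 × 1.58 = 79518.24.
17.5% decrease: 79518.24 × 0.825 = 65602.548.
Apply the 7% increase: 65602.548 × 1.07 = 70194.72636 ≈ 70195.

70195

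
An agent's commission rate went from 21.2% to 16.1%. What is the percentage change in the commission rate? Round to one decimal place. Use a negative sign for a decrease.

-24.1%

The change is 16.1 − 21.2 = -5.1 percentage points.
Relative to the original 21.2%, that is -5.1 ÷ 21.2 ≈ -24.1%.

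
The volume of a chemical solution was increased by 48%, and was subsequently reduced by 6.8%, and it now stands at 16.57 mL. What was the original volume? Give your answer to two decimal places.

The overall multiplier applied was 1.48 × 0.932 = 1.37936.
So the original volume was 16.57 ÷ 1.37936 ≈ 12.01 mL.

12.01 mL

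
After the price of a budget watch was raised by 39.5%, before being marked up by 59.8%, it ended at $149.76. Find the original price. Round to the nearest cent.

The overall multiplier applied was 1.395 × 1.598 = 2.22921.
So the original price was $149.76 ÷ 2.22921 ≈ $67.18.

$67.18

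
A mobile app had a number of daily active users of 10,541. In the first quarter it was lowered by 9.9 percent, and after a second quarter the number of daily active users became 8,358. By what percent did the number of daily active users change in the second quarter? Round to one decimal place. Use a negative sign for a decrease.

-12.0%

After the first quarter: 10,541 × 0.901 = 9497.441.
Second-quarter multiplier: 8,358 ÷ 9497.441 ≈ 0.88003.
That is a change of -12.0%.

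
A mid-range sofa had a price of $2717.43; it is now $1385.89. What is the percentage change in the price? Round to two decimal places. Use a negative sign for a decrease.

Change: $1385.89 − $2717.43 = -$1331.54.
Relative to the original: -$1331.54 ÷ $2717.43 ≈ -49.00%.

-49.00%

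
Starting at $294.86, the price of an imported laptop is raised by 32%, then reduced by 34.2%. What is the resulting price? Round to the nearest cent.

$256.10

32% increase: $294.86 × 1.32 = $389.2152.
Apply the 34.2% decrease: $389.2152 × 0.658 = $256.1036016 ≈ $256.10.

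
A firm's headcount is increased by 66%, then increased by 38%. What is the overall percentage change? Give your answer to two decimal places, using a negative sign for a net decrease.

129.08%

The combined multiplier is 1.66 × 1.38 = 2.2908.
That corresponds to an increase of 129.08%.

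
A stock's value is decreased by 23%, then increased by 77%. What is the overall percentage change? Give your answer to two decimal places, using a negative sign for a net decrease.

36.29%

The combined multiplier is 0.77 × 1.77 = 1.3629.
That corresponds to an increase of 36.29%.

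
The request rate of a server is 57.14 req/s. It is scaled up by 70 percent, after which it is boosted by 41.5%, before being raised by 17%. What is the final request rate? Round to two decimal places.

160.82 req/s

Each change multiplies by a factor: 1.7 × 1.415 × 1.17 = 2.814435.
57.14 × 2.814435 = 160.8168159 ≈ 160.82.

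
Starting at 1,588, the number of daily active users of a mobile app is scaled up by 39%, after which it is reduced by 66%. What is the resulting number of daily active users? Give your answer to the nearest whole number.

750

Each change multiplies by a factor: 1.39 × 0.34 = 0.4726.
1,588 × 0.4726 = 750.4888 ≈ 750.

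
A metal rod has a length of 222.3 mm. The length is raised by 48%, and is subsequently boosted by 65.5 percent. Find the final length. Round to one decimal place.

544.5 mm

Each change multiplies by a factor: 1.48 × 1.655 = 2.4494.
222.3 × 2.4494 = 544.50162 ≈ 544.5.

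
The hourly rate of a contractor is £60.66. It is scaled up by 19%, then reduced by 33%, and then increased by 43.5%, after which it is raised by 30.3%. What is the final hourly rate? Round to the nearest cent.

19% increase: £60.66 × 1.19 = £72.1854.
Apply the 33% decrease: £72.1854 × 0.67 = £48.364218.
43.5% increase: £48.364218 × 1.435 = £69.40265283.
Apply the 30.3% increase: £69.40265283 × 1.303 = £90.43165663749 ≈ £90.43.

£90.43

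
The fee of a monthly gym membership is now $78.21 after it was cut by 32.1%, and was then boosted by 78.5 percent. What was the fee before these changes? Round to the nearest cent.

$64.53

The overall multiplier applied was 0.679 × 1.785 = 1.212015.
So the original fee was $78.21 ÷ 1.212015 ≈ $64.53.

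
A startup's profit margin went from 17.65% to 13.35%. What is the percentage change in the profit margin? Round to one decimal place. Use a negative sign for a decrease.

-24.4%

The change is 13.35 − 17.65 = -4.30 percentage points.
Relative to the original 17.65%, that is -4.30 ÷ 17.65 ≈ -24.4%.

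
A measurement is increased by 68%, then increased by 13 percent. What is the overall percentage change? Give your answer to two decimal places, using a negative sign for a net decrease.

A 68% increase multiplies by 1.68.
Then a 13% increase: 1.68 × 1.13 = 1.8984.
Overall factor 1.8984, i.e. 89.84%.

89.84%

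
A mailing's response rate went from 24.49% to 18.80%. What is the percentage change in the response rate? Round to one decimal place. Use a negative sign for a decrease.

-23.2%

The change is 18.80 − 24.49 = -5.69 percentage points.
Relative to the original 24.49%, that is -5.69 ÷ 24.49 ≈ -23.2%.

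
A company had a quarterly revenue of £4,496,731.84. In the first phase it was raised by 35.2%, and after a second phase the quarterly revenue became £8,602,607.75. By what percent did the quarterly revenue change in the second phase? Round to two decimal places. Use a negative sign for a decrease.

41.50%

After the first phase: £4,496,731.84 × 1.352 = £6079581.44768.
Second-phase multiplier: £8,602,607.75 ÷ £6079581.44768 ≈ 1.415.
That is a change of 41.50%.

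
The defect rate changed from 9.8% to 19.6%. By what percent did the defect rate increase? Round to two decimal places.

100.00%

The change is 19.6 − 9.8 = 9.8 percentage points.
Relative to the original 9.8%, that is 9.8 ÷ 9.8 = 100.00%.
So the defect rate rose by 100.00%.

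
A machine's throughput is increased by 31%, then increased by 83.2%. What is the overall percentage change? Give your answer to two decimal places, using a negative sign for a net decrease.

The combined multiplier is 1.31 × 1.832 = 2.39992.
That corresponds to an increase of 139.99%.

139.99%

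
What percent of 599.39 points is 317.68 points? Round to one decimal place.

53.0%

317.68 points ÷ 599.39 points ≈ 53.0%.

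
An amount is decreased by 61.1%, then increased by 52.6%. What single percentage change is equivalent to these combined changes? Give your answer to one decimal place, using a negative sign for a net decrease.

-40.6%

A 61.1% decrease multiplies by 0.389.
Then a 52.6% increase: 0.389 × 1.526 = 0.593614.
Overall factor 0.593614, i.e. -40.6%.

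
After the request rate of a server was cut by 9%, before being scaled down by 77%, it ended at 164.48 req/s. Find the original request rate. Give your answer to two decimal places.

The overall multiplier applied was 0.91 × 0.23 = 0.2093.
So the original request rate was 164.48 ÷ 0.2093 ≈ 785.86 req/s.

785.86 req/s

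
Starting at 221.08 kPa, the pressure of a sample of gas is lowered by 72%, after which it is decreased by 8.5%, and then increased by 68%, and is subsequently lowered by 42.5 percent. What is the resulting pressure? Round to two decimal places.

After the 72% decrease: 221.08 × 0.28 = 61.9024.
After the 8.5% decrease: 61.9024 × 0.915 = 56.640696.
Apply the 68% increase: 56.640696 × 1.68 = 95.15636928.
Apply the 42.5% decrease: 95.15636928 × 0.575 = 54.714912336 ≈ 54.71.

54.71 kPa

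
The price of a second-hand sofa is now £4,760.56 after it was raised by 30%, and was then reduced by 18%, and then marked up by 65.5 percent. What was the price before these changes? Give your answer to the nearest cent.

Undoing the 65.5% increase: £4,760.56 ÷ 1.655 ≈ £2876.471299.
Undoing the 18% decrease: £2876.471299 ÷ 0.82 ≈ £3507.891828.
Undoing the 30% increase: £3507.891828 ÷ 1.3 ≈ £2,698.38.

£2,698.38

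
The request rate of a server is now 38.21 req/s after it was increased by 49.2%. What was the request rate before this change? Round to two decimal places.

The overall multiplier applied was 1.492.
So the original request rate was 38.21 ÷ 1.492 ≈ 25.61 req/s.

25.61 req/s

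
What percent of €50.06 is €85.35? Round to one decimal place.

170.5%

€85.35 ÷ €50.06 ≈ 170.5%.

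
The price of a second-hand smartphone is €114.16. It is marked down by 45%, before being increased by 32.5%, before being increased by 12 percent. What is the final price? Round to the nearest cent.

Each change multiplies by a factor: 0.55 × 1.325 × 1.12 = 0.8162.
€114.16 × 0.8162 = €93.177392 ≈ €93.18.

€93.18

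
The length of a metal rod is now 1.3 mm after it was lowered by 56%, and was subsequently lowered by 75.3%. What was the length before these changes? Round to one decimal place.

Undoing the 75.3% decrease: 1.3 ÷ 0.247 ≈ 5.263158.
Undoing the 56% decrease: 5.263158 ÷ 0.44 ≈ 12.0 mm.

12.0 mm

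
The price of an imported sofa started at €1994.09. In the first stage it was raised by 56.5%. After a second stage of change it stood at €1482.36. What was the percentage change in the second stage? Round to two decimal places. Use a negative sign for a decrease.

After the first stage: €1994.09 × 1.565 = €3120.75085.
Second-stage multiplier: €1482.36 ÷ €3120.75085 ≈ 0.475001.
That is a change of -52.50%.

-52.50%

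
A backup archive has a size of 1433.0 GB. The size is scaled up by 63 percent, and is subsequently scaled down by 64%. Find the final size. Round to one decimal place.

840.9 GB

Each change multiplies by a factor: 1.63 × 0.36 = 0.5868.
1433.0 × 0.5868 = 840.8844 ≈ 840.9.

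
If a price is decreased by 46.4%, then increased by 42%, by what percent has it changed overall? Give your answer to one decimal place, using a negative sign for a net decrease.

-23.9%

A 46.4% decrease multiplies by 0.536.
Then a 42% increase: 0.536 × 1.42 = 0.76112.
Overall factor 0.76112, i.e. -23.9%.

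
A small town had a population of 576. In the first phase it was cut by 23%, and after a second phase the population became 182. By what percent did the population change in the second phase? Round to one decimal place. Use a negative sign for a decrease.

After the first phase: 576 × 0.77 = 443.52.
Second-phase multiplier: 182 ÷ 443.52 ≈ 0.41035.
That is a change of -59.0%.

-59.0%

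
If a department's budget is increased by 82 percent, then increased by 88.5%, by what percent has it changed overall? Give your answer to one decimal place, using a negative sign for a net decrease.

The combined multiplier is 1.82 × 1.885 = 3.4307.
That corresponds to an increase of 243.1%.

243.1%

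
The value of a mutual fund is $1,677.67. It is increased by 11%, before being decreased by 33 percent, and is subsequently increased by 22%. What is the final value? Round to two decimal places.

$1,522.17

Each change multiplies by a factor: 1.11 × 0.67 × 1.22 = 0.907314.
$1,677.67 × 0.907314 = $1522.17347838 ≈ $1,522.17.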